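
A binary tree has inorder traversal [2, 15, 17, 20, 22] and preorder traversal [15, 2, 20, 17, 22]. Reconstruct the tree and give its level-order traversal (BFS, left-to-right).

Inorder:  [2, 15, 17, 20, 22]
Preorder: [15, 2, 20, 17, 22]
Algorithm: preorder visits root first, so consume preorder in order;
for each root, split the current inorder slice at that value into
left-subtree inorder and right-subtree inorder, then recurse.
Recursive splits:
  root=15; inorder splits into left=[2], right=[17, 20, 22]
  root=2; inorder splits into left=[], right=[]
  root=20; inorder splits into left=[17], right=[22]
  root=17; inorder splits into left=[], right=[]
  root=22; inorder splits into left=[], right=[]
Reconstructed level-order: [15, 2, 20, 17, 22]


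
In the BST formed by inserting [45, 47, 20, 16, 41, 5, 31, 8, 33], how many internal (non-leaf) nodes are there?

Tree built from: [45, 47, 20, 16, 41, 5, 31, 8, 33]
Tree (level-order array): [45, 20, 47, 16, 41, None, None, 5, None, 31, None, None, 8, None, 33]
Rule: An internal node has at least one child.
Per-node child counts:
  node 45: 2 child(ren)
  node 20: 2 child(ren)
  node 16: 1 child(ren)
  node 5: 1 child(ren)
  node 8: 0 child(ren)
  node 41: 1 child(ren)
  node 31: 1 child(ren)
  node 33: 0 child(ren)
  node 47: 0 child(ren)
Matching nodes: [45, 20, 16, 5, 41, 31]
Count of internal (non-leaf) nodes: 6


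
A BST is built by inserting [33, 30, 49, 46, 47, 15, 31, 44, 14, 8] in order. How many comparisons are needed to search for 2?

Search path for 2: 33 -> 30 -> 15 -> 14 -> 8
Found: False
Comparisons: 5


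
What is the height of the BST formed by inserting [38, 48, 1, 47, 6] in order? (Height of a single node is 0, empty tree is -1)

Insertion order: [38, 48, 1, 47, 6]
Tree (level-order array): [38, 1, 48, None, 6, 47]
Compute height bottom-up (empty subtree = -1):
  height(6) = 1 + max(-1, -1) = 0
  height(1) = 1 + max(-1, 0) = 1
  height(47) = 1 + max(-1, -1) = 0
  height(48) = 1 + max(0, -1) = 1
  height(38) = 1 + max(1, 1) = 2
Height = 2


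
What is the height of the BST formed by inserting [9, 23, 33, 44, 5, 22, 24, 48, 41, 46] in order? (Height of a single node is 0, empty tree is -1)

Insertion order: [9, 23, 33, 44, 5, 22, 24, 48, 41, 46]
Tree (level-order array): [9, 5, 23, None, None, 22, 33, None, None, 24, 44, None, None, 41, 48, None, None, 46]
Compute height bottom-up (empty subtree = -1):
  height(5) = 1 + max(-1, -1) = 0
  height(22) = 1 + max(-1, -1) = 0
  height(24) = 1 + max(-1, -1) = 0
  height(41) = 1 + max(-1, -1) = 0
  height(46) = 1 + max(-1, -1) = 0
  height(48) = 1 + max(0, -1) = 1
  height(44) = 1 + max(0, 1) = 2
  height(33) = 1 + max(0, 2) = 3
  height(23) = 1 + max(0, 3) = 4
  height(9) = 1 + max(0, 4) = 5
Height = 5


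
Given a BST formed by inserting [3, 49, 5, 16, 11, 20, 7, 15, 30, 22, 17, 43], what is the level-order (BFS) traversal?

Tree insertion order: [3, 49, 5, 16, 11, 20, 7, 15, 30, 22, 17, 43]
Tree (level-order array): [3, None, 49, 5, None, None, 16, 11, 20, 7, 15, 17, 30, None, None, None, None, None, None, 22, 43]
BFS from the root, enqueuing left then right child of each popped node:
  queue [3] -> pop 3, enqueue [49], visited so far: [3]
  queue [49] -> pop 49, enqueue [5], visited so far: [3, 49]
  queue [5] -> pop 5, enqueue [16], visited so far: [3, 49, 5]
  queue [16] -> pop 16, enqueue [11, 20], visited so far: [3, 49, 5, 16]
  queue [11, 20] -> pop 11, enqueue [7, 15], visited so far: [3, 49, 5, 16, 11]
  queue [20, 7, 15] -> pop 20, enqueue [17, 30], visited so far: [3, 49, 5, 16, 11, 20]
  queue [7, 15, 17, 30] -> pop 7, enqueue [none], visited so far: [3, 49, 5, 16, 11, 20, 7]
  queue [15, 17, 30] -> pop 15, enqueue [none], visited so far: [3, 49, 5, 16, 11, 20, 7, 15]
  queue [17, 30] -> pop 17, enqueue [none], visited so far: [3, 49, 5, 16, 11, 20, 7, 15, 17]
  queue [30] -> pop 30, enqueue [22, 43], visited so far: [3, 49, 5, 16, 11, 20, 7, 15, 17, 30]
  queue [22, 43] -> pop 22, enqueue [none], visited so far: [3, 49, 5, 16, 11, 20, 7, 15, 17, 30, 22]
  queue [43] -> pop 43, enqueue [none], visited so far: [3, 49, 5, 16, 11, 20, 7, 15, 17, 30, 22, 43]
Result: [3, 49, 5, 16, 11, 20, 7, 15, 17, 30, 22, 43]


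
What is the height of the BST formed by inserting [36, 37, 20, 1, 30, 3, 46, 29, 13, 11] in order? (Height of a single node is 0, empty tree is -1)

Insertion order: [36, 37, 20, 1, 30, 3, 46, 29, 13, 11]
Tree (level-order array): [36, 20, 37, 1, 30, None, 46, None, 3, 29, None, None, None, None, 13, None, None, 11]
Compute height bottom-up (empty subtree = -1):
  height(11) = 1 + max(-1, -1) = 0
  height(13) = 1 + max(0, -1) = 1
  height(3) = 1 + max(-1, 1) = 2
  height(1) = 1 + max(-1, 2) = 3
  height(29) = 1 + max(-1, -1) = 0
  height(30) = 1 + max(0, -1) = 1
  height(20) = 1 + max(3, 1) = 4
  height(46) = 1 + max(-1, -1) = 0
  height(37) = 1 + max(-1, 0) = 1
  height(36) = 1 + max(4, 1) = 5
Height = 5


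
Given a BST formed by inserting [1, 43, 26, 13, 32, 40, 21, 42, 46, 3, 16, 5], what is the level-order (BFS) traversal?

Tree insertion order: [1, 43, 26, 13, 32, 40, 21, 42, 46, 3, 16, 5]
Tree (level-order array): [1, None, 43, 26, 46, 13, 32, None, None, 3, 21, None, 40, None, 5, 16, None, None, 42]
BFS from the root, enqueuing left then right child of each popped node:
  queue [1] -> pop 1, enqueue [43], visited so far: [1]
  queue [43] -> pop 43, enqueue [26, 46], visited so far: [1, 43]
  queue [26, 46] -> pop 26, enqueue [13, 32], visited so far: [1, 43, 26]
  queue [46, 13, 32] -> pop 46, enqueue [none], visited so far: [1, 43, 26, 46]
  queue [13, 32] -> pop 13, enqueue [3, 21], visited so far: [1, 43, 26, 46, 13]
  queue [32, 3, 21] -> pop 32, enqueue [40], visited so far: [1, 43, 26, 46, 13, 32]
  queue [3, 21, 40] -> pop 3, enqueue [5], visited so far: [1, 43, 26, 46, 13, 32, 3]
  queue [21, 40, 5] -> pop 21, enqueue [16], visited so far: [1, 43, 26, 46, 13, 32, 3, 21]
  queue [40, 5, 16] -> pop 40, enqueue [42], visited so far: [1, 43, 26, 46, 13, 32, 3, 21, 40]
  queue [5, 16, 42] -> pop 5, enqueue [none], visited so far: [1, 43, 26, 46, 13, 32, 3, 21, 40, 5]
  queue [16, 42] -> pop 16, enqueue [none], visited so far: [1, 43, 26, 46, 13, 32, 3, 21, 40, 5, 16]
  queue [42] -> pop 42, enqueue [none], visited so far: [1, 43, 26, 46, 13, 32, 3, 21, 40, 5, 16, 42]
Result: [1, 43, 26, 46, 13, 32, 3, 21, 40, 5, 16, 42]


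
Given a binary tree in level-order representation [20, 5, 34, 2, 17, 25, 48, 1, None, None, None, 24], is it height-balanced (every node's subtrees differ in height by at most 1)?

Tree (level-order array): [20, 5, 34, 2, 17, 25, 48, 1, None, None, None, 24]
Definition: a tree is height-balanced if, at every node, |h(left) - h(right)| <= 1 (empty subtree has height -1).
Bottom-up per-node check:
  node 1: h_left=-1, h_right=-1, diff=0 [OK], height=0
  node 2: h_left=0, h_right=-1, diff=1 [OK], height=1
  node 17: h_left=-1, h_right=-1, diff=0 [OK], height=0
  node 5: h_left=1, h_right=0, diff=1 [OK], height=2
  node 24: h_left=-1, h_right=-1, diff=0 [OK], height=0
  node 25: h_left=0, h_right=-1, diff=1 [OK], height=1
  node 48: h_left=-1, h_right=-1, diff=0 [OK], height=0
  node 34: h_left=1, h_right=0, diff=1 [OK], height=2
  node 20: h_left=2, h_right=2, diff=0 [OK], height=3
All nodes satisfy the balance condition.
Result: Balanced


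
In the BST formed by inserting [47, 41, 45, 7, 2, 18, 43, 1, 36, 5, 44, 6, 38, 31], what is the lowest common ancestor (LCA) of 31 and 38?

Tree insertion order: [47, 41, 45, 7, 2, 18, 43, 1, 36, 5, 44, 6, 38, 31]
Tree (level-order array): [47, 41, None, 7, 45, 2, 18, 43, None, 1, 5, None, 36, None, 44, None, None, None, 6, 31, 38]
In a BST, the LCA of p=31, q=38 is the first node v on the
root-to-leaf path with p <= v <= q (go left if both < v, right if both > v).
Walk from root:
  at 47: both 31 and 38 < 47, go left
  at 41: both 31 and 38 < 41, go left
  at 7: both 31 and 38 > 7, go right
  at 18: both 31 and 38 > 18, go right
  at 36: 31 <= 36 <= 38, this is the LCA
LCA = 36


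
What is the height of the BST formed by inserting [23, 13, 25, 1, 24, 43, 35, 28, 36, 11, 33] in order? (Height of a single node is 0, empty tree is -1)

Insertion order: [23, 13, 25, 1, 24, 43, 35, 28, 36, 11, 33]
Tree (level-order array): [23, 13, 25, 1, None, 24, 43, None, 11, None, None, 35, None, None, None, 28, 36, None, 33]
Compute height bottom-up (empty subtree = -1):
  height(11) = 1 + max(-1, -1) = 0
  height(1) = 1 + max(-1, 0) = 1
  height(13) = 1 + max(1, -1) = 2
  height(24) = 1 + max(-1, -1) = 0
  height(33) = 1 + max(-1, -1) = 0
  height(28) = 1 + max(-1, 0) = 1
  height(36) = 1 + max(-1, -1) = 0
  height(35) = 1 + max(1, 0) = 2
  height(43) = 1 + max(2, -1) = 3
  height(25) = 1 + max(0, 3) = 4
  height(23) = 1 + max(2, 4) = 5
Height = 5


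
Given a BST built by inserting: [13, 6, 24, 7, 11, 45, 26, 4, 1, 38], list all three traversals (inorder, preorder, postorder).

Tree insertion order: [13, 6, 24, 7, 11, 45, 26, 4, 1, 38]
Tree (level-order array): [13, 6, 24, 4, 7, None, 45, 1, None, None, 11, 26, None, None, None, None, None, None, 38]
Inorder (L, root, R): [1, 4, 6, 7, 11, 13, 24, 26, 38, 45]
Preorder (root, L, R): [13, 6, 4, 1, 7, 11, 24, 45, 26, 38]
Postorder (L, R, root): [1, 4, 11, 7, 6, 38, 26, 45, 24, 13]


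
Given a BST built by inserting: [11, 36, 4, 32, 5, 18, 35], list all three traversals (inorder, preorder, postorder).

Tree insertion order: [11, 36, 4, 32, 5, 18, 35]
Tree (level-order array): [11, 4, 36, None, 5, 32, None, None, None, 18, 35]
Inorder (L, root, R): [4, 5, 11, 18, 32, 35, 36]
Preorder (root, L, R): [11, 4, 5, 36, 32, 18, 35]
Postorder (L, R, root): [5, 4, 18, 35, 32, 36, 11]


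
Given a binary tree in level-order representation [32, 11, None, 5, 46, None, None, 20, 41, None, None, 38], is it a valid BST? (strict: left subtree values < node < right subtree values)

Level-order array: [32, 11, None, 5, 46, None, None, 20, 41, None, None, 38]
Validate using subtree bounds (lo, hi): at each node, require lo < value < hi,
then recurse left with hi=value and right with lo=value.
Preorder trace (stopping at first violation):
  at node 32 with bounds (-inf, +inf): OK
  at node 11 with bounds (-inf, 32): OK
  at node 5 with bounds (-inf, 11): OK
  at node 46 with bounds (11, 32): VIOLATION
Node 46 violates its bound: not (11 < 46 < 32).
Result: Not a valid BST


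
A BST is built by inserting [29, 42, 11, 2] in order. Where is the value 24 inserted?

Starting tree (level order): [29, 11, 42, 2]
Insertion path: 29 -> 11
Result: insert 24 as right child of 11
Final tree (level order): [29, 11, 42, 2, 24]


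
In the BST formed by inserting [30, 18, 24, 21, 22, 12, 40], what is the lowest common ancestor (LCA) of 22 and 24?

Tree insertion order: [30, 18, 24, 21, 22, 12, 40]
Tree (level-order array): [30, 18, 40, 12, 24, None, None, None, None, 21, None, None, 22]
In a BST, the LCA of p=22, q=24 is the first node v on the
root-to-leaf path with p <= v <= q (go left if both < v, right if both > v).
Walk from root:
  at 30: both 22 and 24 < 30, go left
  at 18: both 22 and 24 > 18, go right
  at 24: 22 <= 24 <= 24, this is the LCA
LCA = 24


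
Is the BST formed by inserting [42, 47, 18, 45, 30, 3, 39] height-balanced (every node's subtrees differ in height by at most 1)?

Tree (level-order array): [42, 18, 47, 3, 30, 45, None, None, None, None, 39]
Definition: a tree is height-balanced if, at every node, |h(left) - h(right)| <= 1 (empty subtree has height -1).
Bottom-up per-node check:
  node 3: h_left=-1, h_right=-1, diff=0 [OK], height=0
  node 39: h_left=-1, h_right=-1, diff=0 [OK], height=0
  node 30: h_left=-1, h_right=0, diff=1 [OK], height=1
  node 18: h_left=0, h_right=1, diff=1 [OK], height=2
  node 45: h_left=-1, h_right=-1, diff=0 [OK], height=0
  node 47: h_left=0, h_right=-1, diff=1 [OK], height=1
  node 42: h_left=2, h_right=1, diff=1 [OK], height=3
All nodes satisfy the balance condition.
Result: Balanced


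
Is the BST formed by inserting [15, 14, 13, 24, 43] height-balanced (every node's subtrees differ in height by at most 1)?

Tree (level-order array): [15, 14, 24, 13, None, None, 43]
Definition: a tree is height-balanced if, at every node, |h(left) - h(right)| <= 1 (empty subtree has height -1).
Bottom-up per-node check:
  node 13: h_left=-1, h_right=-1, diff=0 [OK], height=0
  node 14: h_left=0, h_right=-1, diff=1 [OK], height=1
  node 43: h_left=-1, h_right=-1, diff=0 [OK], height=0
  node 24: h_left=-1, h_right=0, diff=1 [OK], height=1
  node 15: h_left=1, h_right=1, diff=0 [OK], height=2
All nodes satisfy the balance condition.
Result: Balanced


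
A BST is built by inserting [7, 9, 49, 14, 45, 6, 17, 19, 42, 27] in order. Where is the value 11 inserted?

Starting tree (level order): [7, 6, 9, None, None, None, 49, 14, None, None, 45, 17, None, None, 19, None, 42, 27]
Insertion path: 7 -> 9 -> 49 -> 14
Result: insert 11 as left child of 14
Final tree (level order): [7, 6, 9, None, None, None, 49, 14, None, 11, 45, None, None, 17, None, None, 19, None, 42, 27]


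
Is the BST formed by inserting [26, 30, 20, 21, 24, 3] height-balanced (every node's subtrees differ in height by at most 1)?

Tree (level-order array): [26, 20, 30, 3, 21, None, None, None, None, None, 24]
Definition: a tree is height-balanced if, at every node, |h(left) - h(right)| <= 1 (empty subtree has height -1).
Bottom-up per-node check:
  node 3: h_left=-1, h_right=-1, diff=0 [OK], height=0
  node 24: h_left=-1, h_right=-1, diff=0 [OK], height=0
  node 21: h_left=-1, h_right=0, diff=1 [OK], height=1
  node 20: h_left=0, h_right=1, diff=1 [OK], height=2
  node 30: h_left=-1, h_right=-1, diff=0 [OK], height=0
  node 26: h_left=2, h_right=0, diff=2 [FAIL (|2-0|=2 > 1)], height=3
Node 26 violates the condition: |2 - 0| = 2 > 1.
Result: Not balanced


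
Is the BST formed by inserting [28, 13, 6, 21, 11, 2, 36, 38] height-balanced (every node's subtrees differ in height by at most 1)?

Tree (level-order array): [28, 13, 36, 6, 21, None, 38, 2, 11]
Definition: a tree is height-balanced if, at every node, |h(left) - h(right)| <= 1 (empty subtree has height -1).
Bottom-up per-node check:
  node 2: h_left=-1, h_right=-1, diff=0 [OK], height=0
  node 11: h_left=-1, h_right=-1, diff=0 [OK], height=0
  node 6: h_left=0, h_right=0, diff=0 [OK], height=1
  node 21: h_left=-1, h_right=-1, diff=0 [OK], height=0
  node 13: h_left=1, h_right=0, diff=1 [OK], height=2
  node 38: h_left=-1, h_right=-1, diff=0 [OK], height=0
  node 36: h_left=-1, h_right=0, diff=1 [OK], height=1
  node 28: h_left=2, h_right=1, diff=1 [OK], height=3
All nodes satisfy the balance condition.
Result: Balanced


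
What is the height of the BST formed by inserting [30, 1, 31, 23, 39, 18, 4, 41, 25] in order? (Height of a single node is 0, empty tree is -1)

Insertion order: [30, 1, 31, 23, 39, 18, 4, 41, 25]
Tree (level-order array): [30, 1, 31, None, 23, None, 39, 18, 25, None, 41, 4]
Compute height bottom-up (empty subtree = -1):
  height(4) = 1 + max(-1, -1) = 0
  height(18) = 1 + max(0, -1) = 1
  height(25) = 1 + max(-1, -1) = 0
  height(23) = 1 + max(1, 0) = 2
  height(1) = 1 + max(-1, 2) = 3
  height(41) = 1 + max(-1, -1) = 0
  height(39) = 1 + max(-1, 0) = 1
  height(31) = 1 + max(-1, 1) = 2
  height(30) = 1 + max(3, 2) = 4
Height = 4


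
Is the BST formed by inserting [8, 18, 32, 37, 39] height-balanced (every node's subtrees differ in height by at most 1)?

Tree (level-order array): [8, None, 18, None, 32, None, 37, None, 39]
Definition: a tree is height-balanced if, at every node, |h(left) - h(right)| <= 1 (empty subtree has height -1).
Bottom-up per-node check:
  node 39: h_left=-1, h_right=-1, diff=0 [OK], height=0
  node 37: h_left=-1, h_right=0, diff=1 [OK], height=1
  node 32: h_left=-1, h_right=1, diff=2 [FAIL (|-1-1|=2 > 1)], height=2
  node 18: h_left=-1, h_right=2, diff=3 [FAIL (|-1-2|=3 > 1)], height=3
  node 8: h_left=-1, h_right=3, diff=4 [FAIL (|-1-3|=4 > 1)], height=4
Node 32 violates the condition: |-1 - 1| = 2 > 1.
Result: Not balanced


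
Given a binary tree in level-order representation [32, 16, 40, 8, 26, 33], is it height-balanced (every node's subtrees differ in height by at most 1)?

Tree (level-order array): [32, 16, 40, 8, 26, 33]
Definition: a tree is height-balanced if, at every node, |h(left) - h(right)| <= 1 (empty subtree has height -1).
Bottom-up per-node check:
  node 8: h_left=-1, h_right=-1, diff=0 [OK], height=0
  node 26: h_left=-1, h_right=-1, diff=0 [OK], height=0
  node 16: h_left=0, h_right=0, diff=0 [OK], height=1
  node 33: h_left=-1, h_right=-1, diff=0 [OK], height=0
  node 40: h_left=0, h_right=-1, diff=1 [OK], height=1
  node 32: h_left=1, h_right=1, diff=0 [OK], height=2
All nodes satisfy the balance condition.
Result: Balanced


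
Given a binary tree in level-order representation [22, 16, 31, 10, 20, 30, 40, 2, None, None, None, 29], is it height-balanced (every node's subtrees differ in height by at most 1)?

Tree (level-order array): [22, 16, 31, 10, 20, 30, 40, 2, None, None, None, 29]
Definition: a tree is height-balanced if, at every node, |h(left) - h(right)| <= 1 (empty subtree has height -1).
Bottom-up per-node check:
  node 2: h_left=-1, h_right=-1, diff=0 [OK], height=0
  node 10: h_left=0, h_right=-1, diff=1 [OK], height=1
  node 20: h_left=-1, h_right=-1, diff=0 [OK], height=0
  node 16: h_left=1, h_right=0, diff=1 [OK], height=2
  node 29: h_left=-1, h_right=-1, diff=0 [OK], height=0
  node 30: h_left=0, h_right=-1, diff=1 [OK], height=1
  node 40: h_left=-1, h_right=-1, diff=0 [OK], height=0
  node 31: h_left=1, h_right=0, diff=1 [OK], height=2
  node 22: h_left=2, h_right=2, diff=0 [OK], height=3
All nodes satisfy the balance condition.
Result: Balanced


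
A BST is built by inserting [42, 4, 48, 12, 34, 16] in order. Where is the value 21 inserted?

Starting tree (level order): [42, 4, 48, None, 12, None, None, None, 34, 16]
Insertion path: 42 -> 4 -> 12 -> 34 -> 16
Result: insert 21 as right child of 16
Final tree (level order): [42, 4, 48, None, 12, None, None, None, 34, 16, None, None, 21]


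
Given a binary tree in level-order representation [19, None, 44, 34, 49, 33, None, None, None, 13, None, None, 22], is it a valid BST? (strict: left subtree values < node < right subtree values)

Level-order array: [19, None, 44, 34, 49, 33, None, None, None, 13, None, None, 22]
Validate using subtree bounds (lo, hi): at each node, require lo < value < hi,
then recurse left with hi=value and right with lo=value.
Preorder trace (stopping at first violation):
  at node 19 with bounds (-inf, +inf): OK
  at node 44 with bounds (19, +inf): OK
  at node 34 with bounds (19, 44): OK
  at node 33 with bounds (19, 34): OK
  at node 13 with bounds (19, 33): VIOLATION
Node 13 violates its bound: not (19 < 13 < 33).
Result: Not a valid BST


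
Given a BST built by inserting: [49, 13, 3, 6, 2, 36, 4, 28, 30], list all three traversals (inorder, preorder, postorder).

Tree insertion order: [49, 13, 3, 6, 2, 36, 4, 28, 30]
Tree (level-order array): [49, 13, None, 3, 36, 2, 6, 28, None, None, None, 4, None, None, 30]
Inorder (L, root, R): [2, 3, 4, 6, 13, 28, 30, 36, 49]
Preorder (root, L, R): [49, 13, 3, 2, 6, 4, 36, 28, 30]
Postorder (L, R, root): [2, 4, 6, 3, 30, 28, 36, 13, 49]


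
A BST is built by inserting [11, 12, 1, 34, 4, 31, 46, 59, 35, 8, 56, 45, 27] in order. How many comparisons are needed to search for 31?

Search path for 31: 11 -> 12 -> 34 -> 31
Found: True
Comparisons: 4


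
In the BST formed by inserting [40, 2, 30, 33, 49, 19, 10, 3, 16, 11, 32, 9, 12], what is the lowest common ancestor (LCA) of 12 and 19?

Tree insertion order: [40, 2, 30, 33, 49, 19, 10, 3, 16, 11, 32, 9, 12]
Tree (level-order array): [40, 2, 49, None, 30, None, None, 19, 33, 10, None, 32, None, 3, 16, None, None, None, 9, 11, None, None, None, None, 12]
In a BST, the LCA of p=12, q=19 is the first node v on the
root-to-leaf path with p <= v <= q (go left if both < v, right if both > v).
Walk from root:
  at 40: both 12 and 19 < 40, go left
  at 2: both 12 and 19 > 2, go right
  at 30: both 12 and 19 < 30, go left
  at 19: 12 <= 19 <= 19, this is the LCA
LCA = 19


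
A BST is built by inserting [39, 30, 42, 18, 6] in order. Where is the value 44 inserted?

Starting tree (level order): [39, 30, 42, 18, None, None, None, 6]
Insertion path: 39 -> 42
Result: insert 44 as right child of 42
Final tree (level order): [39, 30, 42, 18, None, None, 44, 6]


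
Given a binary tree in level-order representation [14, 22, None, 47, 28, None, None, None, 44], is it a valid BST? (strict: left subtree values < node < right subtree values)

Level-order array: [14, 22, None, 47, 28, None, None, None, 44]
Validate using subtree bounds (lo, hi): at each node, require lo < value < hi,
then recurse left with hi=value and right with lo=value.
Preorder trace (stopping at first violation):
  at node 14 with bounds (-inf, +inf): OK
  at node 22 with bounds (-inf, 14): VIOLATION
Node 22 violates its bound: not (-inf < 22 < 14).
Result: Not a valid BST


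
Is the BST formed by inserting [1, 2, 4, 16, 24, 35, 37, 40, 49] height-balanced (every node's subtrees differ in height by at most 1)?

Tree (level-order array): [1, None, 2, None, 4, None, 16, None, 24, None, 35, None, 37, None, 40, None, 49]
Definition: a tree is height-balanced if, at every node, |h(left) - h(right)| <= 1 (empty subtree has height -1).
Bottom-up per-node check:
  node 49: h_left=-1, h_right=-1, diff=0 [OK], height=0
  node 40: h_left=-1, h_right=0, diff=1 [OK], height=1
  node 37: h_left=-1, h_right=1, diff=2 [FAIL (|-1-1|=2 > 1)], height=2
  node 35: h_left=-1, h_right=2, diff=3 [FAIL (|-1-2|=3 > 1)], height=3
  node 24: h_left=-1, h_right=3, diff=4 [FAIL (|-1-3|=4 > 1)], height=4
  node 16: h_left=-1, h_right=4, diff=5 [FAIL (|-1-4|=5 > 1)], height=5
  node 4: h_left=-1, h_right=5, diff=6 [FAIL (|-1-5|=6 > 1)], height=6
  node 2: h_left=-1, h_right=6, diff=7 [FAIL (|-1-6|=7 > 1)], height=7
  node 1: h_left=-1, h_right=7, diff=8 [FAIL (|-1-7|=8 > 1)], height=8
Node 37 violates the condition: |-1 - 1| = 2 > 1.
Result: Not balanced


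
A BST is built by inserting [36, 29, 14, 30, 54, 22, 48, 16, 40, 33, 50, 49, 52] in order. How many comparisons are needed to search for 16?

Search path for 16: 36 -> 29 -> 14 -> 22 -> 16
Found: True
Comparisons: 5


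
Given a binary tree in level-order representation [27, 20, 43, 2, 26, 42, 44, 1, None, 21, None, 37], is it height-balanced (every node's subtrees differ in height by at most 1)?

Tree (level-order array): [27, 20, 43, 2, 26, 42, 44, 1, None, 21, None, 37]
Definition: a tree is height-balanced if, at every node, |h(left) - h(right)| <= 1 (empty subtree has height -1).
Bottom-up per-node check:
  node 1: h_left=-1, h_right=-1, diff=0 [OK], height=0
  node 2: h_left=0, h_right=-1, diff=1 [OK], height=1
  node 21: h_left=-1, h_right=-1, diff=0 [OK], height=0
  node 26: h_left=0, h_right=-1, diff=1 [OK], height=1
  node 20: h_left=1, h_right=1, diff=0 [OK], height=2
  node 37: h_left=-1, h_right=-1, diff=0 [OK], height=0
  node 42: h_left=0, h_right=-1, diff=1 [OK], height=1
  node 44: h_left=-1, h_right=-1, diff=0 [OK], height=0
  node 43: h_left=1, h_right=0, diff=1 [OK], height=2
  node 27: h_left=2, h_right=2, diff=0 [OK], height=3
All nodes satisfy the balance condition.
Result: Balanced


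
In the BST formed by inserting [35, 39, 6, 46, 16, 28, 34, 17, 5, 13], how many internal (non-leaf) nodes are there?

Tree built from: [35, 39, 6, 46, 16, 28, 34, 17, 5, 13]
Tree (level-order array): [35, 6, 39, 5, 16, None, 46, None, None, 13, 28, None, None, None, None, 17, 34]
Rule: An internal node has at least one child.
Per-node child counts:
  node 35: 2 child(ren)
  node 6: 2 child(ren)
  node 5: 0 child(ren)
  node 16: 2 child(ren)
  node 13: 0 child(ren)
  node 28: 2 child(ren)
  node 17: 0 child(ren)
  node 34: 0 child(ren)
  node 39: 1 child(ren)
  node 46: 0 child(ren)
Matching nodes: [35, 6, 16, 28, 39]
Count of internal (non-leaf) nodes: 5


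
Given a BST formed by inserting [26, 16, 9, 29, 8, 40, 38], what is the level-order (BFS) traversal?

Tree insertion order: [26, 16, 9, 29, 8, 40, 38]
Tree (level-order array): [26, 16, 29, 9, None, None, 40, 8, None, 38]
BFS from the root, enqueuing left then right child of each popped node:
  queue [26] -> pop 26, enqueue [16, 29], visited so far: [26]
  queue [16, 29] -> pop 16, enqueue [9], visited so far: [26, 16]
  queue [29, 9] -> pop 29, enqueue [40], visited so far: [26, 16, 29]
  queue [9, 40] -> pop 9, enqueue [8], visited so far: [26, 16, 29, 9]
  queue [40, 8] -> pop 40, enqueue [38], visited so far: [26, 16, 29, 9, 40]
  queue [8, 38] -> pop 8, enqueue [none], visited so far: [26, 16, 29, 9, 40, 8]
  queue [38] -> pop 38, enqueue [none], visited so far: [26, 16, 29, 9, 40, 8, 38]
Result: [26, 16, 29, 9, 40, 8, 38]


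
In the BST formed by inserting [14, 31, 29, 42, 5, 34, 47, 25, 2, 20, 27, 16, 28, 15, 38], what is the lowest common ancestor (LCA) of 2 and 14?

Tree insertion order: [14, 31, 29, 42, 5, 34, 47, 25, 2, 20, 27, 16, 28, 15, 38]
Tree (level-order array): [14, 5, 31, 2, None, 29, 42, None, None, 25, None, 34, 47, 20, 27, None, 38, None, None, 16, None, None, 28, None, None, 15]
In a BST, the LCA of p=2, q=14 is the first node v on the
root-to-leaf path with p <= v <= q (go left if both < v, right if both > v).
Walk from root:
  at 14: 2 <= 14 <= 14, this is the LCA
LCA = 14


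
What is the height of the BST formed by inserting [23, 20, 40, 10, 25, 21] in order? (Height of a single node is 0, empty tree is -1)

Insertion order: [23, 20, 40, 10, 25, 21]
Tree (level-order array): [23, 20, 40, 10, 21, 25]
Compute height bottom-up (empty subtree = -1):
  height(10) = 1 + max(-1, -1) = 0
  height(21) = 1 + max(-1, -1) = 0
  height(20) = 1 + max(0, 0) = 1
  height(25) = 1 + max(-1, -1) = 0
  height(40) = 1 + max(0, -1) = 1
  height(23) = 1 + max(1, 1) = 2
Height = 2


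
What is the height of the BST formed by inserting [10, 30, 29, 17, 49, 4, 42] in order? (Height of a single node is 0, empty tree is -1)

Insertion order: [10, 30, 29, 17, 49, 4, 42]
Tree (level-order array): [10, 4, 30, None, None, 29, 49, 17, None, 42]
Compute height bottom-up (empty subtree = -1):
  height(4) = 1 + max(-1, -1) = 0
  height(17) = 1 + max(-1, -1) = 0
  height(29) = 1 + max(0, -1) = 1
  height(42) = 1 + max(-1, -1) = 0
  height(49) = 1 + max(0, -1) = 1
  height(30) = 1 + max(1, 1) = 2
  height(10) = 1 + max(0, 2) = 3
Height = 3


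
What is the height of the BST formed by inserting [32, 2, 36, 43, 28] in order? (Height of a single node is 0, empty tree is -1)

Insertion order: [32, 2, 36, 43, 28]
Tree (level-order array): [32, 2, 36, None, 28, None, 43]
Compute height bottom-up (empty subtree = -1):
  height(28) = 1 + max(-1, -1) = 0
  height(2) = 1 + max(-1, 0) = 1
  height(43) = 1 + max(-1, -1) = 0
  height(36) = 1 + max(-1, 0) = 1
  height(32) = 1 + max(1, 1) = 2
Height = 2


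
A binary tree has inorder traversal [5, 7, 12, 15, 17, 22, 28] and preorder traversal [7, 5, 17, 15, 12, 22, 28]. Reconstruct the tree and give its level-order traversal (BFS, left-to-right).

Inorder:  [5, 7, 12, 15, 17, 22, 28]
Preorder: [7, 5, 17, 15, 12, 22, 28]
Algorithm: preorder visits root first, so consume preorder in order;
for each root, split the current inorder slice at that value into
left-subtree inorder and right-subtree inorder, then recurse.
Recursive splits:
  root=7; inorder splits into left=[5], right=[12, 15, 17, 22, 28]
  root=5; inorder splits into left=[], right=[]
  root=17; inorder splits into left=[12, 15], right=[22, 28]
  root=15; inorder splits into left=[12], right=[]
  root=12; inorder splits into left=[], right=[]
  root=22; inorder splits into left=[], right=[28]
  root=28; inorder splits into left=[], right=[]
Reconstructed level-order: [7, 5, 17, 15, 22, 12, 28]


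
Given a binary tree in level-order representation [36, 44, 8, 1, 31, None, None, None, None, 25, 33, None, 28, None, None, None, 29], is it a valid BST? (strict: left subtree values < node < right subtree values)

Level-order array: [36, 44, 8, 1, 31, None, None, None, None, 25, 33, None, 28, None, None, None, 29]
Validate using subtree bounds (lo, hi): at each node, require lo < value < hi,
then recurse left with hi=value and right with lo=value.
Preorder trace (stopping at first violation):
  at node 36 with bounds (-inf, +inf): OK
  at node 44 with bounds (-inf, 36): VIOLATION
Node 44 violates its bound: not (-inf < 44 < 36).
Result: Not a valid BST


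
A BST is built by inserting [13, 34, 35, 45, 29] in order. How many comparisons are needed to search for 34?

Search path for 34: 13 -> 34
Found: True
Comparisons: 2


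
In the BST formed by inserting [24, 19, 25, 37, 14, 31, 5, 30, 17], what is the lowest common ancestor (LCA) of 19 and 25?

Tree insertion order: [24, 19, 25, 37, 14, 31, 5, 30, 17]
Tree (level-order array): [24, 19, 25, 14, None, None, 37, 5, 17, 31, None, None, None, None, None, 30]
In a BST, the LCA of p=19, q=25 is the first node v on the
root-to-leaf path with p <= v <= q (go left if both < v, right if both > v).
Walk from root:
  at 24: 19 <= 24 <= 25, this is the LCA
LCA = 24


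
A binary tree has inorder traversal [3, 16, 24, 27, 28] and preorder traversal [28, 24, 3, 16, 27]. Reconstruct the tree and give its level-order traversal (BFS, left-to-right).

Inorder:  [3, 16, 24, 27, 28]
Preorder: [28, 24, 3, 16, 27]
Algorithm: preorder visits root first, so consume preorder in order;
for each root, split the current inorder slice at that value into
left-subtree inorder and right-subtree inorder, then recurse.
Recursive splits:
  root=28; inorder splits into left=[3, 16, 24, 27], right=[]
  root=24; inorder splits into left=[3, 16], right=[27]
  root=3; inorder splits into left=[], right=[16]
  root=16; inorder splits into left=[], right=[]
  root=27; inorder splits into left=[], right=[]
Reconstructed level-order: [28, 24, 3, 27, 16]


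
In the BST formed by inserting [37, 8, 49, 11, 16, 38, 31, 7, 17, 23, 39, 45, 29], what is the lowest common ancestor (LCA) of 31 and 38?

Tree insertion order: [37, 8, 49, 11, 16, 38, 31, 7, 17, 23, 39, 45, 29]
Tree (level-order array): [37, 8, 49, 7, 11, 38, None, None, None, None, 16, None, 39, None, 31, None, 45, 17, None, None, None, None, 23, None, 29]
In a BST, the LCA of p=31, q=38 is the first node v on the
root-to-leaf path with p <= v <= q (go left if both < v, right if both > v).
Walk from root:
  at 37: 31 <= 37 <= 38, this is the LCA
LCA = 37


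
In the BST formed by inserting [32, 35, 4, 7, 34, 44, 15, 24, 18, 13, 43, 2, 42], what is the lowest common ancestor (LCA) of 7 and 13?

Tree insertion order: [32, 35, 4, 7, 34, 44, 15, 24, 18, 13, 43, 2, 42]
Tree (level-order array): [32, 4, 35, 2, 7, 34, 44, None, None, None, 15, None, None, 43, None, 13, 24, 42, None, None, None, 18]
In a BST, the LCA of p=7, q=13 is the first node v on the
root-to-leaf path with p <= v <= q (go left if both < v, right if both > v).
Walk from root:
  at 32: both 7 and 13 < 32, go left
  at 4: both 7 and 13 > 4, go right
  at 7: 7 <= 7 <= 13, this is the LCA
LCA = 7


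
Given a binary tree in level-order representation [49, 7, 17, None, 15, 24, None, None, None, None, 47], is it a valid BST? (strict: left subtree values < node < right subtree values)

Level-order array: [49, 7, 17, None, 15, 24, None, None, None, None, 47]
Validate using subtree bounds (lo, hi): at each node, require lo < value < hi,
then recurse left with hi=value and right with lo=value.
Preorder trace (stopping at first violation):
  at node 49 with bounds (-inf, +inf): OK
  at node 7 with bounds (-inf, 49): OK
  at node 15 with bounds (7, 49): OK
  at node 17 with bounds (49, +inf): VIOLATION
Node 17 violates its bound: not (49 < 17 < +inf).
Result: Not a valid BST


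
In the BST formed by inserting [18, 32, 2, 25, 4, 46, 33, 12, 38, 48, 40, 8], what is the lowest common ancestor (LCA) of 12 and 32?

Tree insertion order: [18, 32, 2, 25, 4, 46, 33, 12, 38, 48, 40, 8]
Tree (level-order array): [18, 2, 32, None, 4, 25, 46, None, 12, None, None, 33, 48, 8, None, None, 38, None, None, None, None, None, 40]
In a BST, the LCA of p=12, q=32 is the first node v on the
root-to-leaf path with p <= v <= q (go left if both < v, right if both > v).
Walk from root:
  at 18: 12 <= 18 <= 32, this is the LCA
LCA = 18


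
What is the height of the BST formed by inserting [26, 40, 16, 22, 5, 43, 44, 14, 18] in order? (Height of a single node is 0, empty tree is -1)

Insertion order: [26, 40, 16, 22, 5, 43, 44, 14, 18]
Tree (level-order array): [26, 16, 40, 5, 22, None, 43, None, 14, 18, None, None, 44]
Compute height bottom-up (empty subtree = -1):
  height(14) = 1 + max(-1, -1) = 0
  height(5) = 1 + max(-1, 0) = 1
  height(18) = 1 + max(-1, -1) = 0
  height(22) = 1 + max(0, -1) = 1
  height(16) = 1 + max(1, 1) = 2
  height(44) = 1 + max(-1, -1) = 0
  height(43) = 1 + max(-1, 0) = 1
  height(40) = 1 + max(-1, 1) = 2
  height(26) = 1 + max(2, 2) = 3
Height = 3


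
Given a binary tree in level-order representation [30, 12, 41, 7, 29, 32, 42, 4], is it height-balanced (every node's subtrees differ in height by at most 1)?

Tree (level-order array): [30, 12, 41, 7, 29, 32, 42, 4]
Definition: a tree is height-balanced if, at every node, |h(left) - h(right)| <= 1 (empty subtree has height -1).
Bottom-up per-node check:
  node 4: h_left=-1, h_right=-1, diff=0 [OK], height=0
  node 7: h_left=0, h_right=-1, diff=1 [OK], height=1
  node 29: h_left=-1, h_right=-1, diff=0 [OK], height=0
  node 12: h_left=1, h_right=0, diff=1 [OK], height=2
  node 32: h_left=-1, h_right=-1, diff=0 [OK], height=0
  node 42: h_left=-1, h_right=-1, diff=0 [OK], height=0
  node 41: h_left=0, h_right=0, diff=0 [OK], height=1
  node 30: h_left=2, h_right=1, diff=1 [OK], height=3
All nodes satisfy the balance condition.
Result: Balanced


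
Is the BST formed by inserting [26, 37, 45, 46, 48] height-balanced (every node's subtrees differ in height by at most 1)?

Tree (level-order array): [26, None, 37, None, 45, None, 46, None, 48]
Definition: a tree is height-balanced if, at every node, |h(left) - h(right)| <= 1 (empty subtree has height -1).
Bottom-up per-node check:
  node 48: h_left=-1, h_right=-1, diff=0 [OK], height=0
  node 46: h_left=-1, h_right=0, diff=1 [OK], height=1
  node 45: h_left=-1, h_right=1, diff=2 [FAIL (|-1-1|=2 > 1)], height=2
  node 37: h_left=-1, h_right=2, diff=3 [FAIL (|-1-2|=3 > 1)], height=3
  node 26: h_left=-1, h_right=3, diff=4 [FAIL (|-1-3|=4 > 1)], height=4
Node 45 violates the condition: |-1 - 1| = 2 > 1.
Result: Not balanced


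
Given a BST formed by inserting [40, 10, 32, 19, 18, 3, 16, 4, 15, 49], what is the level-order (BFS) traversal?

Tree insertion order: [40, 10, 32, 19, 18, 3, 16, 4, 15, 49]
Tree (level-order array): [40, 10, 49, 3, 32, None, None, None, 4, 19, None, None, None, 18, None, 16, None, 15]
BFS from the root, enqueuing left then right child of each popped node:
  queue [40] -> pop 40, enqueue [10, 49], visited so far: [40]
  queue [10, 49] -> pop 10, enqueue [3, 32], visited so far: [40, 10]
  queue [49, 3, 32] -> pop 49, enqueue [none], visited so far: [40, 10, 49]
  queue [3, 32] -> pop 3, enqueue [4], visited so far: [40, 10, 49, 3]
  queue [32, 4] -> pop 32, enqueue [19], visited so far: [40, 10, 49, 3, 32]
  queue [4, 19] -> pop 4, enqueue [none], visited so far: [40, 10, 49, 3, 32, 4]
  queue [19] -> pop 19, enqueue [18], visited so far: [40, 10, 49, 3, 32, 4, 19]
  queue [18] -> pop 18, enqueue [16], visited so far: [40, 10, 49, 3, 32, 4, 19, 18]
  queue [16] -> pop 16, enqueue [15], visited so far: [40, 10, 49, 3, 32, 4, 19, 18, 16]
  queue [15] -> pop 15, enqueue [none], visited so far: [40, 10, 49, 3, 32, 4, 19, 18, 16, 15]
Result: [40, 10, 49, 3, 32, 4, 19, 18, 16, 15]


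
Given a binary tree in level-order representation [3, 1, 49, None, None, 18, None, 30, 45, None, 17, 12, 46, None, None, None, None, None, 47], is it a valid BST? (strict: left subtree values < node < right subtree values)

Level-order array: [3, 1, 49, None, None, 18, None, 30, 45, None, 17, 12, 46, None, None, None, None, None, 47]
Validate using subtree bounds (lo, hi): at each node, require lo < value < hi,
then recurse left with hi=value and right with lo=value.
Preorder trace (stopping at first violation):
  at node 3 with bounds (-inf, +inf): OK
  at node 1 with bounds (-inf, 3): OK
  at node 49 with bounds (3, +inf): OK
  at node 18 with bounds (3, 49): OK
  at node 30 with bounds (3, 18): VIOLATION
Node 30 violates its bound: not (3 < 30 < 18).
Result: Not a valid BST


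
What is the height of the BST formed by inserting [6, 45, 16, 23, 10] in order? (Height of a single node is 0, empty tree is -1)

Insertion order: [6, 45, 16, 23, 10]
Tree (level-order array): [6, None, 45, 16, None, 10, 23]
Compute height bottom-up (empty subtree = -1):
  height(10) = 1 + max(-1, -1) = 0
  height(23) = 1 + max(-1, -1) = 0
  height(16) = 1 + max(0, 0) = 1
  height(45) = 1 + max(1, -1) = 2
  height(6) = 1 + max(-1, 2) = 3
Height = 3


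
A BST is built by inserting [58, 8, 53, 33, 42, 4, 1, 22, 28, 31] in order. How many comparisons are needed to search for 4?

Search path for 4: 58 -> 8 -> 4
Found: True
Comparisons: 3


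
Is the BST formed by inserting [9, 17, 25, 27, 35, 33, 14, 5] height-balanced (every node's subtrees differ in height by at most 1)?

Tree (level-order array): [9, 5, 17, None, None, 14, 25, None, None, None, 27, None, 35, 33]
Definition: a tree is height-balanced if, at every node, |h(left) - h(right)| <= 1 (empty subtree has height -1).
Bottom-up per-node check:
  node 5: h_left=-1, h_right=-1, diff=0 [OK], height=0
  node 14: h_left=-1, h_right=-1, diff=0 [OK], height=0
  node 33: h_left=-1, h_right=-1, diff=0 [OK], height=0
  node 35: h_left=0, h_right=-1, diff=1 [OK], height=1
  node 27: h_left=-1, h_right=1, diff=2 [FAIL (|-1-1|=2 > 1)], height=2
  node 25: h_left=-1, h_right=2, diff=3 [FAIL (|-1-2|=3 > 1)], height=3
  node 17: h_left=0, h_right=3, diff=3 [FAIL (|0-3|=3 > 1)], height=4
  node 9: h_left=0, h_right=4, diff=4 [FAIL (|0-4|=4 > 1)], height=5
Node 27 violates the condition: |-1 - 1| = 2 > 1.
Result: Not balanced


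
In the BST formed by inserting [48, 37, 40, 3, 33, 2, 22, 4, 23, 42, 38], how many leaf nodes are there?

Tree built from: [48, 37, 40, 3, 33, 2, 22, 4, 23, 42, 38]
Tree (level-order array): [48, 37, None, 3, 40, 2, 33, 38, 42, None, None, 22, None, None, None, None, None, 4, 23]
Rule: A leaf has 0 children.
Per-node child counts:
  node 48: 1 child(ren)
  node 37: 2 child(ren)
  node 3: 2 child(ren)
  node 2: 0 child(ren)
  node 33: 1 child(ren)
  node 22: 2 child(ren)
  node 4: 0 child(ren)
  node 23: 0 child(ren)
  node 40: 2 child(ren)
  node 38: 0 child(ren)
  node 42: 0 child(ren)
Matching nodes: [2, 4, 23, 38, 42]
Count of leaf nodes: 5


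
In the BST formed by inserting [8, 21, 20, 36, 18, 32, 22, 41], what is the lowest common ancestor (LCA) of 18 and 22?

Tree insertion order: [8, 21, 20, 36, 18, 32, 22, 41]
Tree (level-order array): [8, None, 21, 20, 36, 18, None, 32, 41, None, None, 22]
In a BST, the LCA of p=18, q=22 is the first node v on the
root-to-leaf path with p <= v <= q (go left if both < v, right if both > v).
Walk from root:
  at 8: both 18 and 22 > 8, go right
  at 21: 18 <= 21 <= 22, this is the LCA
LCA = 21


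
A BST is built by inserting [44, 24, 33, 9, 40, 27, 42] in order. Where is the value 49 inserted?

Starting tree (level order): [44, 24, None, 9, 33, None, None, 27, 40, None, None, None, 42]
Insertion path: 44
Result: insert 49 as right child of 44
Final tree (level order): [44, 24, 49, 9, 33, None, None, None, None, 27, 40, None, None, None, 42]


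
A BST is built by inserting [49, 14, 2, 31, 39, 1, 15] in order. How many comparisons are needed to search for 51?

Search path for 51: 49
Found: False
Comparisons: 1


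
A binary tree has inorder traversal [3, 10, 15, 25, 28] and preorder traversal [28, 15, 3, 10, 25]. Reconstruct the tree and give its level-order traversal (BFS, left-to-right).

Inorder:  [3, 10, 15, 25, 28]
Preorder: [28, 15, 3, 10, 25]
Algorithm: preorder visits root first, so consume preorder in order;
for each root, split the current inorder slice at that value into
left-subtree inorder and right-subtree inorder, then recurse.
Recursive splits:
  root=28; inorder splits into left=[3, 10, 15, 25], right=[]
  root=15; inorder splits into left=[3, 10], right=[25]
  root=3; inorder splits into left=[], right=[10]
  root=10; inorder splits into left=[], right=[]
  root=25; inorder splits into left=[], right=[]
Reconstructed level-order: [28, 15, 3, 25, 10]
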